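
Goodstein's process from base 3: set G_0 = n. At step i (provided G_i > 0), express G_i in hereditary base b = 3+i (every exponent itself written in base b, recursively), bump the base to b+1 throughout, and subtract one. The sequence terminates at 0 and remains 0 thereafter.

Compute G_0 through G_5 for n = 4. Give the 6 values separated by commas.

4, 4, 4, 3, 2, 1

G_0=4  [base 3] 3 + 1  →[3↦4]→  4 + 1 = 5  −1 ⇒ G_1=4
G_1=4  [base 4] 4  →[4↦5]→  5 = 5  −1 ⇒ G_2=4
G_2=4  [base 5] 4  →[5↦6]→  4 = 4  −1 ⇒ G_3=3
G_3=3  [base 6] 3  →[6↦7]→  3 = 3  −1 ⇒ G_4=2
G_4=2  [base 7] 2  →[7↦8]→  2 = 2  −1 ⇒ G_5=1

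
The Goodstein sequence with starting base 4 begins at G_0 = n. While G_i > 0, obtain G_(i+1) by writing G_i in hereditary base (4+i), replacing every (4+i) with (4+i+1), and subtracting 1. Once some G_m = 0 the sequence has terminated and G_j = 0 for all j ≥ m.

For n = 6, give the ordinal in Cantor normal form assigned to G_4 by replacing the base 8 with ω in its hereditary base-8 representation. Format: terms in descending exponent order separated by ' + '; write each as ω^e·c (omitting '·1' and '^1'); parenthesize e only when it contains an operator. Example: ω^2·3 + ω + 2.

(0) 6|_4 = 4 + 2 ↦ 5 + 2|_5 = 7 ⇒ 6
(1) 6|_5 = 5 + 1 ↦ 6 + 1|_6 = 7 ⇒ 6
(2) 6|_6 = 6 ↦ 7|_7 = 7 ⇒ 6
(3) 6|_7 = 6 ↦ 6|_8 = 6 ⇒ 5
(4) 5|_8 = 5 ↦ 5|_9 = 5 ⇒ 4

5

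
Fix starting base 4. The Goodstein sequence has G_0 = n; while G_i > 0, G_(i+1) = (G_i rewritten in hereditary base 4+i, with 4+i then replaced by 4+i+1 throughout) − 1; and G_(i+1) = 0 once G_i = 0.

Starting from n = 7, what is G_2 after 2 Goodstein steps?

7

i=0: 7 = 4 + 3 (b=4); 4→5: 5 + 3 = 8; 8−1 = 7
i=1: 7 = 5 + 2 (b=5); 5→6: 6 + 2 = 8; 8−1 = 7
i=2: 7 = 6 + 1 (b=6); 6→7: 7 + 1 = 8; 8−1 = 7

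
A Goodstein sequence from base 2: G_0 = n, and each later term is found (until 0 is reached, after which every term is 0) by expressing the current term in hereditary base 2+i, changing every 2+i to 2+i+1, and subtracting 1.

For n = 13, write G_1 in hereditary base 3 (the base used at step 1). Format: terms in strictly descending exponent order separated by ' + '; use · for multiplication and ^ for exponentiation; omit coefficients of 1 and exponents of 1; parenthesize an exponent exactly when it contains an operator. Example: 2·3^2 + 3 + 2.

[0] 13 ≡ 2^(2 + 1) + 2^2 + 1 (base 2). Lift 3: 109. −1: 108.
[1] 108 ≡ 3^(3 + 1) + 3^3 (base 3). Lift 4: 1280. −1: 1279.

3^(3 + 1) + 3^3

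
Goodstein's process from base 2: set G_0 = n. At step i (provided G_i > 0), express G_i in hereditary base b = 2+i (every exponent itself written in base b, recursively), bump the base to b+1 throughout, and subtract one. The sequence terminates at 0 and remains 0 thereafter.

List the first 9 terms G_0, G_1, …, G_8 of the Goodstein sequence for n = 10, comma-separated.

10, 83, 1025, 15625, 279935, 4215754, 84073323, 1937434592, 50000555551

(0) 10|_2 = 2^(2 + 1) + 2 ↦ 3^(3 + 1) + 3|_3 = 84 ⇒ 83
(1) 83|_3 = 3^(3 + 1) + 2 ↦ 4^(4 + 1) + 2|_4 = 1026 ⇒ 1025
(2) 1025|_4 = 4^(4 + 1) + 1 ↦ 5^(5 + 1) + 1|_5 = 15626 ⇒ 15625
(3) 15625|_5 = 5^(5 + 1) ↦ 6^(6 + 1)|_6 = 279936 ⇒ 279935
(4) 279935|_6 = 5·6^6 + 5·6^5 + 5·6^4 + 5·6^3 + 5·6^2 + 5·6 + 5 ↦ 5·7^7 + 5·7^5 + 5·7^4 + 5·7^3 + 5·7^2 + 5·7 + 5|_7 = 4215755 ⇒ 4215754
(5) 4215754|_7 = 5·7^7 + 5·7^5 + 5·7^4 + 5·7^3 + 5·7^2 + 5·7 + 4 ↦ 5·8^8 + 5·8^5 + 5·8^4 + 5·8^3 + 5·8^2 + 5·8 + 4|_8 = 84073324 ⇒ 84073323
(6) 84073323|_8 = 5·8^8 + 5·8^5 + 5·8^4 + 5·8^3 + 5·8^2 + 5·8 + 3 ↦ 5·9^9 + 5·9^5 + 5·9^4 + 5·9^3 + 5·9^2 + 5·9 + 3|_9 = 1937434593 ⇒ 1937434592
(7) 1937434592|_9 = 5·9^9 + 5·9^5 + 5·9^4 + 5·9^3 + 5·9^2 + 5·9 + 2 ↦ 5·10^10 + 5·10^5 + 5·10^4 + 5·10^3 + 5·10^2 + 5·10 + 2|_10 = 50000555552 ⇒ 50000555551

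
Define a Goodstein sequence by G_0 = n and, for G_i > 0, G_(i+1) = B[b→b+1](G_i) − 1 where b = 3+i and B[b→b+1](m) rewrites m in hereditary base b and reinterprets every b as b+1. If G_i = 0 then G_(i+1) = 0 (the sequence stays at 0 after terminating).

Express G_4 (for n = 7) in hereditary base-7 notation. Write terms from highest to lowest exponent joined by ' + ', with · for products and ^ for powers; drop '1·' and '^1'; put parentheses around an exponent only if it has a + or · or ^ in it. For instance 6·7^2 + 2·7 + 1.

7 —HB3→ 2·3 + 1 —bump→ 2·4 + 1 = 9 —(−1)→ 8
8 —HB4→ 2·4 —bump→ 2·5 = 10 —(−1)→ 9
9 —HB5→ 5 + 4 —bump→ 6 + 4 = 10 —(−1)→ 9
9 —HB6→ 6 + 3 —bump→ 7 + 3 = 10 —(−1)→ 9
9 —HB7→ 7 + 2 —bump→ 8 + 2 = 10 —(−1)→ 9

7 + 2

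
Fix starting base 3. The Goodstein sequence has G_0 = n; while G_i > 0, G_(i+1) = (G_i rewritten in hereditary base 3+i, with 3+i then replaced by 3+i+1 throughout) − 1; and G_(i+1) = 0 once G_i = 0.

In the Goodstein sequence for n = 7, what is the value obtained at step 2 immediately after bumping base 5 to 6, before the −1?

10

7 —HB3→ 2·3 + 1 —bump→ 2·4 + 1 = 9 —(−1)→ 8
8 —HB4→ 2·4 —bump→ 2·5 = 10 —(−1)→ 9
9 —HB5→ 5 + 4 —bump→ 6 + 4 = 10 —(−1)→ 9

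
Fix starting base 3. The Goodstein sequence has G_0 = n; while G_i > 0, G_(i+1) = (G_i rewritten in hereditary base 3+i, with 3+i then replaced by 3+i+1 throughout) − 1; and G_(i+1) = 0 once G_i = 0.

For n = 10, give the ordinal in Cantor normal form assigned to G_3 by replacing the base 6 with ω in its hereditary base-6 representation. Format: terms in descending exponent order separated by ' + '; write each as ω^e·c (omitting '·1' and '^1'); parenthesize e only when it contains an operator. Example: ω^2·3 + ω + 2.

step 0: 10 = 3^2 + 1; sub 4 for 3: 4^2 + 1; = 17; G_1 = 17−1 = 16
step 1: 16 = 4^2; sub 5 for 4: 5^2; = 25; G_2 = 25−1 = 24
step 2: 24 = 4·5 + 4; sub 6 for 5: 4·6 + 4; = 28; G_3 = 28−1 = 27

ω·4 + 3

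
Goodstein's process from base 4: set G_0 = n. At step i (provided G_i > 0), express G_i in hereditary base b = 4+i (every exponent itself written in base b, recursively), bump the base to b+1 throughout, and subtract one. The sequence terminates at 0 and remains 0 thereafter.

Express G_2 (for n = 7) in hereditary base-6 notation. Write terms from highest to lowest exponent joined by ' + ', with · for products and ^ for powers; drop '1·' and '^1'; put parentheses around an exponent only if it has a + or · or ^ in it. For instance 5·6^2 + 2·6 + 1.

[0] 7 ≡ 4 + 3 (base 4). Lift 5: 8. −1: 7.
[1] 7 ≡ 5 + 2 (base 5). Lift 6: 8. −1: 7.
[2] 7 ≡ 6 + 1 (base 6). Lift 7: 8. −1: 7.

6 + 1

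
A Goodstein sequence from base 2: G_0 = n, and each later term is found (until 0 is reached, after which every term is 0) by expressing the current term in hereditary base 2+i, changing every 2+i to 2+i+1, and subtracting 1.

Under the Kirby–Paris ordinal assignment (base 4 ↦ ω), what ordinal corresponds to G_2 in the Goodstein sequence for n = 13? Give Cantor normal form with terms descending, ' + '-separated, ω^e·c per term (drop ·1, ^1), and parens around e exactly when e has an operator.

ω^(ω + 1) + ω^3·3 + ω^2·3 + ω·3 + 3

i=0: 13 = 2^(2 + 1) + 2^2 + 1 (b=2); 2→3: 3^(3 + 1) + 3^3 + 1 = 109; 109−1 = 108
i=1: 108 = 3^(3 + 1) + 3^3 (b=3); 3→4: 4^(4 + 1) + 4^4 = 1280; 1280−1 = 1279
i=2: 1279 = 4^(4 + 1) + 3·4^3 + 3·4^2 + 3·4 + 3 (b=4); 4→5: 5^(5 + 1) + 3·5^3 + 3·5^2 + 3·5 + 3 = 16093; 16093−1 = 16092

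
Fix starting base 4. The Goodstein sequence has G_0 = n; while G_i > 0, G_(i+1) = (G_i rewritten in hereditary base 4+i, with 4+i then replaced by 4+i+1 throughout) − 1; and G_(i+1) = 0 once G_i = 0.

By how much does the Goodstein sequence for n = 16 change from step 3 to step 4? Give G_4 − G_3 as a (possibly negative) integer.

(0) 16|_4 = 4^2 ↦ 5^2|_5 = 25 ⇒ 24
(1) 24|_5 = 4·5 + 4 ↦ 4·6 + 4|_6 = 28 ⇒ 27
(2) 27|_6 = 4·6 + 3 ↦ 4·7 + 3|_7 = 31 ⇒ 30
(3) 30|_7 = 4·7 + 2 ↦ 4·8 + 2|_8 = 34 ⇒ 33

3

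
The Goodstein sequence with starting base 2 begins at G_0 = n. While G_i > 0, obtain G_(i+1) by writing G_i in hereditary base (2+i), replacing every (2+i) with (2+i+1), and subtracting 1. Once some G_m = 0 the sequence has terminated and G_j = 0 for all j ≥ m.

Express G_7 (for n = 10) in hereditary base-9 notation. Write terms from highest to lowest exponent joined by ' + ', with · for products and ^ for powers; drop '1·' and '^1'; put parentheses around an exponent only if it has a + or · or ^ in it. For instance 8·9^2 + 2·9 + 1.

5·9^9 + 5·9^5 + 5·9^4 + 5·9^3 + 5·9^2 + 5·9 + 2

10 —HB2→ 2^(2 + 1) + 2 —bump→ 3^(3 + 1) + 3 = 84 —(−1)→ 83
83 —HB3→ 3^(3 + 1) + 2 —bump→ 4^(4 + 1) + 2 = 1026 —(−1)→ 1025
1025 —HB4→ 4^(4 + 1) + 1 —bump→ 5^(5 + 1) + 1 = 15626 —(−1)→ 15625
15625 —HB5→ 5^(5 + 1) —bump→ 6^(6 + 1) = 279936 —(−1)→ 279935
279935 —HB6→ 5·6^6 + 5·6^5 + 5·6^4 + 5·6^3 + 5·6^2 + 5·6 + 5 —bump→ 5·7^7 + 5·7^5 + 5·7^4 + 5·7^3 + 5·7^2 + 5·7 + 5 = 4215755 —(−1)→ 4215754
4215754 —HB7→ 5·7^7 + 5·7^5 + 5·7^4 + 5·7^3 + 5·7^2 + 5·7 + 4 —bump→ 5·8^8 + 5·8^5 + 5·8^4 + 5·8^3 + 5·8^2 + 5·8 + 4 = 84073324 —(−1)→ 84073323
84073323 —HB8→ 5·8^8 + 5·8^5 + 5·8^4 + 5·8^3 + 5·8^2 + 5·8 + 3 —bump→ 5·9^9 + 5·9^5 + 5·9^4 + 5·9^3 + 5·9^2 + 5·9 + 3 = 1937434593 —(−1)→ 1937434592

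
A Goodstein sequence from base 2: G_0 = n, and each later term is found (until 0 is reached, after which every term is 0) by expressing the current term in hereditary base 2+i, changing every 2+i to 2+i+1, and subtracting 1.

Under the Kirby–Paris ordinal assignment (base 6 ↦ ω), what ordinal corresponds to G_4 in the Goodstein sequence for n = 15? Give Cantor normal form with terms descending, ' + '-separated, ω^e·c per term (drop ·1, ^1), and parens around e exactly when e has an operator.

ω^(ω + 1) + ω^ω + 1

(0) 15|_2 = 2^(2 + 1) + 2^2 + 2 + 1 ↦ 3^(3 + 1) + 3^3 + 3 + 1|_3 = 112 ⇒ 111
(1) 111|_3 = 3^(3 + 1) + 3^3 + 3 ↦ 4^(4 + 1) + 4^4 + 4|_4 = 1284 ⇒ 1283
(2) 1283|_4 = 4^(4 + 1) + 4^4 + 3 ↦ 5^(5 + 1) + 5^5 + 3|_5 = 18753 ⇒ 18752
(3) 18752|_5 = 5^(5 + 1) + 5^5 + 2 ↦ 6^(6 + 1) + 6^6 + 2|_6 = 326594 ⇒ 326593
(4) 326593|_6 = 6^(6 + 1) + 6^6 + 1 ↦ 7^(7 + 1) + 7^7 + 1|_7 = 6588345 ⇒ 6588344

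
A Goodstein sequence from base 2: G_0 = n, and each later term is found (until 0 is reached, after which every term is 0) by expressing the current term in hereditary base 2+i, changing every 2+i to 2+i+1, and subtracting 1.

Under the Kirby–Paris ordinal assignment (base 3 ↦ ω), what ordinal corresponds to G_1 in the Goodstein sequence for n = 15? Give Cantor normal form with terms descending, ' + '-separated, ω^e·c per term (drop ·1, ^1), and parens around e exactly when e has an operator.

i=0: 15 = 2^(2 + 1) + 2^2 + 2 + 1 (b=2); 2→3: 3^(3 + 1) + 3^3 + 3 + 1 = 112; 112−1 = 111
i=1: 111 = 3^(3 + 1) + 3^3 + 3 (b=3); 3→4: 4^(4 + 1) + 4^4 + 4 = 1284; 1284−1 = 1283

ω^(ω + 1) + ω^ω + ω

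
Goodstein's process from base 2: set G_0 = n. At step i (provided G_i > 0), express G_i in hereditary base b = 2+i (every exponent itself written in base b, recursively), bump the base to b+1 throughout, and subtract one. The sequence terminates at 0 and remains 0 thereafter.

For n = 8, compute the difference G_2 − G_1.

473

step 0: 8 = 2^(2 + 1); sub 3 for 2: 3^(3 + 1); = 81; G_1 = 81−1 = 80
step 1: 80 = 2·3^3 + 2·3^2 + 2·3 + 2; sub 4 for 3: 2·4^4 + 2·4^2 + 2·4 + 2; = 554; G_2 = 554−1 = 553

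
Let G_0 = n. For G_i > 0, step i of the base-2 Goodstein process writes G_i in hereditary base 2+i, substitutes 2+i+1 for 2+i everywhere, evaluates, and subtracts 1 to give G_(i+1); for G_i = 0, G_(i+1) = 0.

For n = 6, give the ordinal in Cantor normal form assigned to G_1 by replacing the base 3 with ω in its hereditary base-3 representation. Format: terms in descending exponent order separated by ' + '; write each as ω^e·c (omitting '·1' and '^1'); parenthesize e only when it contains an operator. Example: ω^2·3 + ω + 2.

ω^ω + 2

[0] 6 ≡ 2^2 + 2 (base 2). Lift 3: 30. −1: 29.
[1] 29 ≡ 3^3 + 2 (base 3). Lift 4: 258. −1: 257.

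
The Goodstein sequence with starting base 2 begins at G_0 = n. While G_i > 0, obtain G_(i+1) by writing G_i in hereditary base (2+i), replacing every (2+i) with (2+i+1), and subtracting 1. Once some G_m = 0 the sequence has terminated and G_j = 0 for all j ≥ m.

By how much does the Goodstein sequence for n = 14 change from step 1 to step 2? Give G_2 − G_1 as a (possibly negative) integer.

base 2: 14 = 2^(2 + 1) + 2^2 + 2; at 3: 3^(3 + 1) + 3^3 + 3 = 111; next = 110
base 3: 110 = 3^(3 + 1) + 3^3 + 2; at 4: 4^(4 + 1) + 4^4 + 2 = 1282; next = 1281

1171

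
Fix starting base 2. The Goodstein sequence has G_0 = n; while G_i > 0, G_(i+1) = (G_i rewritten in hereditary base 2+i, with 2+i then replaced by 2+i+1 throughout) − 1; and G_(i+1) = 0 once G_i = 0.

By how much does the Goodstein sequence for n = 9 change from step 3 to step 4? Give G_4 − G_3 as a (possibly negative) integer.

G_0 = 9. HB_2(9) = 2^(2 + 1) + 1. Bump = 82. G_1 = 81.
G_1 = 81. HB_3(81) = 3^(3 + 1). Bump = 1024. G_2 = 1023.
G_2 = 1023. HB_4(1023) = 3·4^4 + 3·4^3 + 3·4^2 + 3·4 + 3. Bump = 9843. G_3 = 9842.
G_3 = 9842. HB_5(9842) = 3·5^5 + 3·5^3 + 3·5^2 + 3·5 + 2. Bump = 140744. G_4 = 140743.

130901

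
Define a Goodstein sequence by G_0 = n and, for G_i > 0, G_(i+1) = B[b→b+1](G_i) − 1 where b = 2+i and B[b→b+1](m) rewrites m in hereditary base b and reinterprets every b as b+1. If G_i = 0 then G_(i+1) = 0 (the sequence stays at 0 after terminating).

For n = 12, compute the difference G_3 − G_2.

14620

G_0=12  [base 2] 2^(2 + 1) + 2^2  →[2↦3]→  3^(3 + 1) + 3^3 = 108  −1 ⇒ G_1=107
G_1=107  [base 3] 3^(3 + 1) + 2·3^2 + 2·3 + 2  →[3↦4]→  4^(4 + 1) + 2·4^2 + 2·4 + 2 = 1066  −1 ⇒ G_2=1065
G_2=1065  [base 4] 4^(4 + 1) + 2·4^2 + 2·4 + 1  →[4↦5]→  5^(5 + 1) + 2·5^2 + 2·5 + 1 = 15686  −1 ⇒ G_3=15685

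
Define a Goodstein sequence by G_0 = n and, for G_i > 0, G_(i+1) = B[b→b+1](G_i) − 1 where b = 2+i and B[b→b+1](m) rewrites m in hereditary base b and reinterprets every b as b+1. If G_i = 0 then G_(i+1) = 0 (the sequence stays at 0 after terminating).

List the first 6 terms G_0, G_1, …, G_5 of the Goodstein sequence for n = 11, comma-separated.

11, 84, 1027, 15627, 279937, 5764801

step 0: 11 = 2^(2 + 1) + 2 + 1; sub 3 for 2: 3^(3 + 1) + 3 + 1; = 85; G_1 = 85−1 = 84
step 1: 84 = 3^(3 + 1) + 3; sub 4 for 3: 4^(4 + 1) + 4; = 1028; G_2 = 1028−1 = 1027
step 2: 1027 = 4^(4 + 1) + 3; sub 5 for 4: 5^(5 + 1) + 3; = 15628; G_3 = 15628−1 = 15627
step 3: 15627 = 5^(5 + 1) + 2; sub 6 for 5: 6^(6 + 1) + 2; = 279938; G_4 = 279938−1 = 279937
step 4: 279937 = 6^(6 + 1) + 1; sub 7 for 6: 7^(7 + 1) + 1; = 5764802; G_5 = 5764802−1 = 5764801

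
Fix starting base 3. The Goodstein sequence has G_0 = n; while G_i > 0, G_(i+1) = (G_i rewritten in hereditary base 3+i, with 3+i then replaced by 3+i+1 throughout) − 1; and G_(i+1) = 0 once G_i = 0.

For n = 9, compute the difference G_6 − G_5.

1

i=0: 9 = 3^2 (b=3); 3→4: 4^2 = 16; 16−1 = 15
i=1: 15 = 3·4 + 3 (b=4); 4→5: 3·5 + 3 = 18; 18−1 = 17
i=2: 17 = 3·5 + 2 (b=5); 5→6: 3·6 + 2 = 20; 20−1 = 19
i=3: 19 = 3·6 + 1 (b=6); 6→7: 3·7 + 1 = 22; 22−1 = 21
i=4: 21 = 3·7 (b=7); 7→8: 3·8 = 24; 24−1 = 23
i=5: 23 = 2·8 + 7 (b=8); 8→9: 2·9 + 7 = 25; 25−1 = 24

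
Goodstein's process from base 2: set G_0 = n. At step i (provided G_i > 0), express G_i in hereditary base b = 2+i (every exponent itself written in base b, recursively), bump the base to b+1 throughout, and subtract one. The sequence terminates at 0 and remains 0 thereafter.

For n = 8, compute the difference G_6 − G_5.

G_0 = 8. HB_2(8) = 2^(2 + 1). Bump = 81. G_1 = 80.
G_1 = 80. HB_3(80) = 2·3^3 + 2·3^2 + 2·3 + 2. Bump = 554. G_2 = 553.
G_2 = 553. HB_4(553) = 2·4^4 + 2·4^2 + 2·4 + 1. Bump = 6311. G_3 = 6310.
G_3 = 6310. HB_5(6310) = 2·5^5 + 2·5^2 + 2·5. Bump = 93396. G_4 = 93395.
G_4 = 93395. HB_6(93395) = 2·6^6 + 2·6^2 + 6 + 5. Bump = 1647196. G_5 = 1647195.
G_5 = 1647195. HB_7(1647195) = 2·7^7 + 2·7^2 + 7 + 4. Bump = 33554572. G_6 = 33554571.

31907376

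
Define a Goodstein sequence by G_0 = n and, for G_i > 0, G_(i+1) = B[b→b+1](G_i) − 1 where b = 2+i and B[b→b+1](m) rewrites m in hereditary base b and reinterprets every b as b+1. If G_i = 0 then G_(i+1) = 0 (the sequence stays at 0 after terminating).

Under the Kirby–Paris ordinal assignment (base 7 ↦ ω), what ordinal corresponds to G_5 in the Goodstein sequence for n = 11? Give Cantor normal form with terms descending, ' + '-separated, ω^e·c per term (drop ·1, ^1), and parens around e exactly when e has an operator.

ω^(ω + 1)

step 0: 11 = 2^(2 + 1) + 2 + 1; sub 3 for 2: 3^(3 + 1) + 3 + 1; = 85; G_1 = 85−1 = 84
step 1: 84 = 3^(3 + 1) + 3; sub 4 for 3: 4^(4 + 1) + 4; = 1028; G_2 = 1028−1 = 1027
step 2: 1027 = 4^(4 + 1) + 3; sub 5 for 4: 5^(5 + 1) + 3; = 15628; G_3 = 15628−1 = 15627
step 3: 15627 = 5^(5 + 1) + 2; sub 6 for 5: 6^(6 + 1) + 2; = 279938; G_4 = 279938−1 = 279937
step 4: 279937 = 6^(6 + 1) + 1; sub 7 for 6: 7^(7 + 1) + 1; = 5764802; G_5 = 5764802−1 = 5764801
step 5: 5764801 = 7^(7 + 1); sub 8 for 7: 8^(8 + 1); = 134217728; G_6 = 134217728−1 = 134217727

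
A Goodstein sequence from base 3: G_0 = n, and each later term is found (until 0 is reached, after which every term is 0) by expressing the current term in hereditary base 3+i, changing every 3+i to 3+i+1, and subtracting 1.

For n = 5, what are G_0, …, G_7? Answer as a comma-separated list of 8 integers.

5, 5, 5, 5, 4, 3, 2, 1

G_0=5  [base 3] 3 + 2  →[3↦4]→  4 + 2 = 6  −1 ⇒ G_1=5
G_1=5  [base 4] 4 + 1  →[4↦5]→  5 + 1 = 6  −1 ⇒ G_2=5
G_2=5  [base 5] 5  →[5↦6]→  6 = 6  −1 ⇒ G_3=5
G_3=5  [base 6] 5  →[6↦7]→  5 = 5  −1 ⇒ G_4=4
G_4=4  [base 7] 4  →[7↦8]→  4 = 4  −1 ⇒ G_5=3
G_5=3  [base 8] 3  →[8↦9]→  3 = 3  −1 ⇒ G_6=2
G_6=2  [base 9] 2  →[9↦10]→  2 = 2  −1 ⇒ G_7=1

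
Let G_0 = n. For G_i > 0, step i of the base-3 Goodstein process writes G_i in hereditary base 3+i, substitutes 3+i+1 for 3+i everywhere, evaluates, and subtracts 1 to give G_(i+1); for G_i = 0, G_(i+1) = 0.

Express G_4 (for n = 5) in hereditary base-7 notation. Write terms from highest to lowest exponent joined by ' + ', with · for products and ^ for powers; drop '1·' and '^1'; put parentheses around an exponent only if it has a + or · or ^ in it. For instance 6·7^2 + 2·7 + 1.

4

step 0: 5 = 3 + 2; sub 4 for 3: 4 + 2; = 6; G_1 = 6−1 = 5
step 1: 5 = 4 + 1; sub 5 for 4: 5 + 1; = 6; G_2 = 6−1 = 5
step 2: 5 = 5; sub 6 for 5: 6; = 6; G_3 = 6−1 = 5
step 3: 5 = 5; sub 7 for 6: 5; = 5; G_4 = 5−1 = 4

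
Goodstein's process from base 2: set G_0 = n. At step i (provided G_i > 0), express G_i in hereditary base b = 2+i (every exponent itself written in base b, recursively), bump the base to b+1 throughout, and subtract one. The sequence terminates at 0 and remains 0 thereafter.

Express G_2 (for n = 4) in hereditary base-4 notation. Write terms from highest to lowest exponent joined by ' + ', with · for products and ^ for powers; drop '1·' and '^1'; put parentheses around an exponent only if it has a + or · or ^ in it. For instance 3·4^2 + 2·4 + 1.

G_0=4  [base 2] 2^2  →[2↦3]→  3^3 = 27  −1 ⇒ G_1=26
G_1=26  [base 3] 2·3^2 + 2·3 + 2  →[3↦4]→  2·4^2 + 2·4 + 2 = 42  −1 ⇒ G_2=41

2·4^2 + 2·4 + 1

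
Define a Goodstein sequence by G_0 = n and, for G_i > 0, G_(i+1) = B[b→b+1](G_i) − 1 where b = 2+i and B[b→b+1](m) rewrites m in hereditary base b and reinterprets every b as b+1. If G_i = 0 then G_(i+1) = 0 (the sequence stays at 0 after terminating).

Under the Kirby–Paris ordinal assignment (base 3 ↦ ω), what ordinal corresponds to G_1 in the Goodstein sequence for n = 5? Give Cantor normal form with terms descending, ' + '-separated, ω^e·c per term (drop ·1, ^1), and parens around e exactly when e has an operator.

ω^ω

(0) 5|_2 = 2^2 + 1 ↦ 3^3 + 1|_3 = 28 ⇒ 27
(1) 27|_3 = 3^3 ↦ 4^4|_4 = 256 ⇒ 255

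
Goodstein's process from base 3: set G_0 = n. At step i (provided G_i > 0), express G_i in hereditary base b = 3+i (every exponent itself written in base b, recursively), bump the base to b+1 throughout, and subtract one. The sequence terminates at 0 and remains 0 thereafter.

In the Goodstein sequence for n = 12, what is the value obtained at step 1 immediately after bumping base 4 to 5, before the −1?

28

base 3: 12 = 3^2 + 3; at 4: 4^2 + 4 = 20; next = 19
base 4: 19 = 4^2 + 3; at 5: 5^2 + 3 = 28; next = 27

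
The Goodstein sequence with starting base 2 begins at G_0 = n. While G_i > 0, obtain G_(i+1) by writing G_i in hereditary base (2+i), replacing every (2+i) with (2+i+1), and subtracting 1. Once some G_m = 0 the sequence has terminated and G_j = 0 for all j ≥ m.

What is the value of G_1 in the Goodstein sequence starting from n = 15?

111

G_0=15  [base 2] 2^(2 + 1) + 2^2 + 2 + 1  →[2↦3]→  3^(3 + 1) + 3^3 + 3 + 1 = 112  −1 ⇒ G_1=111
G_1=111  [base 3] 3^(3 + 1) + 3^3 + 3  →[3↦4]→  4^(4 + 1) + 4^4 + 4 = 1284  −1 ⇒ G_2=1283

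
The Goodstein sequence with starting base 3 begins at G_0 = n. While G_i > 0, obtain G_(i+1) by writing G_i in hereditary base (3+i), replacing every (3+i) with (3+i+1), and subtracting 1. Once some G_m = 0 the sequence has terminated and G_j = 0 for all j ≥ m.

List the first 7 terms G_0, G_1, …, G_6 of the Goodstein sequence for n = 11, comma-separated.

base 3: 11 = 3^2 + 2; at 4: 4^2 + 2 = 18; next = 17
base 4: 17 = 4^2 + 1; at 5: 5^2 + 1 = 26; next = 25
base 5: 25 = 5^2; at 6: 6^2 = 36; next = 35
base 6: 35 = 5·6 + 5; at 7: 5·7 + 5 = 40; next = 39
base 7: 39 = 5·7 + 4; at 8: 5·8 + 4 = 44; next = 43
base 8: 43 = 5·8 + 3; at 9: 5·9 + 3 = 48; next = 47

11, 17, 25, 35, 39, 43, 47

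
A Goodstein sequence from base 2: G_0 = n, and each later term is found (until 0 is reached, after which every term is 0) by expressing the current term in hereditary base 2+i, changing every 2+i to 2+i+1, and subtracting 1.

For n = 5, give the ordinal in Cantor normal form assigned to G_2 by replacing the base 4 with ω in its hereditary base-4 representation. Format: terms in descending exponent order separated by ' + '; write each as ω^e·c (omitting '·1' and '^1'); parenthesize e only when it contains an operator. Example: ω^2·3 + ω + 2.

ω^3·3 + ω^2·3 + ω·3 + 3

step 0: 5 = 2^2 + 1; sub 3 for 2: 3^3 + 1; = 28; G_1 = 28−1 = 27
step 1: 27 = 3^3; sub 4 for 3: 4^4; = 256; G_2 = 256−1 = 255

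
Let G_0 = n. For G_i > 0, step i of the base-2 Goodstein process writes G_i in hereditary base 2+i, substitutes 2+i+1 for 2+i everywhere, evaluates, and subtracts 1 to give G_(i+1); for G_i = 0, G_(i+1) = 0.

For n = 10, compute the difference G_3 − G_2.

step 0: 10 = 2^(2 + 1) + 2; sub 3 for 2: 3^(3 + 1) + 3; = 84; G_1 = 84−1 = 83
step 1: 83 = 3^(3 + 1) + 2; sub 4 for 3: 4^(4 + 1) + 2; = 1026; G_2 = 1026−1 = 1025
step 2: 1025 = 4^(4 + 1) + 1; sub 5 for 4: 5^(5 + 1) + 1; = 15626; G_3 = 15626−1 = 15625

14600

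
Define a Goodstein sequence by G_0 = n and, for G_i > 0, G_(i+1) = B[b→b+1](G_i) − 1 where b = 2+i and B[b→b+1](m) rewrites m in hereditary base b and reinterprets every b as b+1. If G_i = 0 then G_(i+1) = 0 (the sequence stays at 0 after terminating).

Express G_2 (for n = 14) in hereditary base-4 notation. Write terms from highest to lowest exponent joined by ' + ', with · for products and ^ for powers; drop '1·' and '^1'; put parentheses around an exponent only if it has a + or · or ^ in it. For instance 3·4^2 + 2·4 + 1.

i=0: 14 = 2^(2 + 1) + 2^2 + 2 (b=2); 2→3: 3^(3 + 1) + 3^3 + 3 = 111; 111−1 = 110
i=1: 110 = 3^(3 + 1) + 3^3 + 2 (b=3); 3→4: 4^(4 + 1) + 4^4 + 2 = 1282; 1282−1 = 1281

4^(4 + 1) + 4^4 + 1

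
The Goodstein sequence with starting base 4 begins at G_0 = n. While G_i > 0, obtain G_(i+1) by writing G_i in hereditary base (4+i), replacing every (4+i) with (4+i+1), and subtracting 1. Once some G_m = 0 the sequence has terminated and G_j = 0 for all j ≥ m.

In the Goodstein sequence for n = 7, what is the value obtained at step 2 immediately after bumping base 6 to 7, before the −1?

i=0: 7 = 4 + 3 (b=4); 4→5: 5 + 3 = 8; 8−1 = 7
i=1: 7 = 5 + 2 (b=5); 5→6: 6 + 2 = 8; 8−1 = 7
i=2: 7 = 6 + 1 (b=6); 6→7: 7 + 1 = 8; 8−1 = 7

8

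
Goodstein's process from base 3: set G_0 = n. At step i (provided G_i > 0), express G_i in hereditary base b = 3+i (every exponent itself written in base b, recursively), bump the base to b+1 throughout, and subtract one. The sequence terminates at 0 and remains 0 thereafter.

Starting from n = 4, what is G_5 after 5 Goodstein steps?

i=0: 4 = 3 + 1 (b=3); 3→4: 4 + 1 = 5; 5−1 = 4
i=1: 4 = 4 (b=4); 4→5: 5 = 5; 5−1 = 4
i=2: 4 = 4 (b=5); 5→6: 4 = 4; 4−1 = 3
i=3: 3 = 3 (b=6); 6→7: 3 = 3; 3−1 = 2
i=4: 2 = 2 (b=7); 7→8: 2 = 2; 2−1 = 1
i=5: 1 = 1 (b=8); 8→9: 1 = 1; 1−1 = 0

1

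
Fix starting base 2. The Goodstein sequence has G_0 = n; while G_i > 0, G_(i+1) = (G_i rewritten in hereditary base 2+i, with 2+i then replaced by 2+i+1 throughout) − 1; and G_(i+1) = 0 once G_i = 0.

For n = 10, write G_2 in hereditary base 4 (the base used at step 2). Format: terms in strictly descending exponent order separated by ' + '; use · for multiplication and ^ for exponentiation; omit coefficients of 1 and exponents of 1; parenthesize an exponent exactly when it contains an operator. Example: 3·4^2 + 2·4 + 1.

4^(4 + 1) + 1

step 0: 10 = 2^(2 + 1) + 2; sub 3 for 2: 3^(3 + 1) + 3; = 84; G_1 = 84−1 = 83
step 1: 83 = 3^(3 + 1) + 2; sub 4 for 3: 4^(4 + 1) + 2; = 1026; G_2 = 1026−1 = 1025
step 2: 1025 = 4^(4 + 1) + 1; sub 5 for 4: 5^(5 + 1) + 1; = 15626; G_3 = 15626−1 = 15625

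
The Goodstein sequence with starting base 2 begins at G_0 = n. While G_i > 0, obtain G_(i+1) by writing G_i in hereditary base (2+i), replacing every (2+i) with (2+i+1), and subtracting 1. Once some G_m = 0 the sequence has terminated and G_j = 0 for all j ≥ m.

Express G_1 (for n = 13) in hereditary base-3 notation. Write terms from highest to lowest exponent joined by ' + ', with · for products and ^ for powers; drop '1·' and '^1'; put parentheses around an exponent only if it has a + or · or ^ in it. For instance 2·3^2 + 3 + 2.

3^(3 + 1) + 3^3

i=0: 13 = 2^(2 + 1) + 2^2 + 1 (b=2); 2→3: 3^(3 + 1) + 3^3 + 1 = 109; 109−1 = 108
i=1: 108 = 3^(3 + 1) + 3^3 (b=3); 3→4: 4^(4 + 1) + 4^4 = 1280; 1280−1 = 1279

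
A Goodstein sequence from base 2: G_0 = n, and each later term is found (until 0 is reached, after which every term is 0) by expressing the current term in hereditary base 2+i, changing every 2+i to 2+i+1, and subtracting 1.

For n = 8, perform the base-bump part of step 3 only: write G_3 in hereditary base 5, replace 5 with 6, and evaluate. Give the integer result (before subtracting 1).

G_0=8  [base 2] 2^(2 + 1)  →[2↦3]→  3^(3 + 1) = 81  −1 ⇒ G_1=80
G_1=80  [base 3] 2·3^3 + 2·3^2 + 2·3 + 2  →[3↦4]→  2·4^4 + 2·4^2 + 2·4 + 2 = 554  −1 ⇒ G_2=553
G_2=553  [base 4] 2·4^4 + 2·4^2 + 2·4 + 1  →[4↦5]→  2·5^5 + 2·5^2 + 2·5 + 1 = 6311  −1 ⇒ G_3=6310
G_3=6310  [base 5] 2·5^5 + 2·5^2 + 2·5  →[5↦6]→  2·6^6 + 2·6^2 + 2·6 = 93396  −1 ⇒ G_4=93395

93396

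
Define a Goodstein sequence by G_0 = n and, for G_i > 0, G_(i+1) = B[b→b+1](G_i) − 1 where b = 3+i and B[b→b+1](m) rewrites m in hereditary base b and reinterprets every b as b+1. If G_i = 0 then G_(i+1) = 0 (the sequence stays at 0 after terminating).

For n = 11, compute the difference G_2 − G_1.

8

base 3: 11 = 3^2 + 2; at 4: 4^2 + 2 = 18; next = 17
base 4: 17 = 4^2 + 1; at 5: 5^2 + 1 = 26; next = 25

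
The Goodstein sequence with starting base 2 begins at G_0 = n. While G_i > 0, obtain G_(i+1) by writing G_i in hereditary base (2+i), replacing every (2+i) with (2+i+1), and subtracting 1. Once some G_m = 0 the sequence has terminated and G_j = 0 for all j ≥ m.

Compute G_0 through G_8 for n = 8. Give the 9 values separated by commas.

8, 80, 553, 6310, 93395, 1647195, 33554571, 774841151, 20000000211

(0) 8|_2 = 2^(2 + 1) ↦ 3^(3 + 1)|_3 = 81 ⇒ 80
(1) 80|_3 = 2·3^3 + 2·3^2 + 2·3 + 2 ↦ 2·4^4 + 2·4^2 + 2·4 + 2|_4 = 554 ⇒ 553
(2) 553|_4 = 2·4^4 + 2·4^2 + 2·4 + 1 ↦ 2·5^5 + 2·5^2 + 2·5 + 1|_5 = 6311 ⇒ 6310
(3) 6310|_5 = 2·5^5 + 2·5^2 + 2·5 ↦ 2·6^6 + 2·6^2 + 2·6|_6 = 93396 ⇒ 93395
(4) 93395|_6 = 2·6^6 + 2·6^2 + 6 + 5 ↦ 2·7^7 + 2·7^2 + 7 + 5|_7 = 1647196 ⇒ 1647195
(5) 1647195|_7 = 2·7^7 + 2·7^2 + 7 + 4 ↦ 2·8^8 + 2·8^2 + 8 + 4|_8 = 33554572 ⇒ 33554571
(6) 33554571|_8 = 2·8^8 + 2·8^2 + 8 + 3 ↦ 2·9^9 + 2·9^2 + 9 + 3|_9 = 774841152 ⇒ 774841151
(7) 774841151|_9 = 2·9^9 + 2·9^2 + 9 + 2 ↦ 2·10^10 + 2·10^2 + 10 + 2|_10 = 20000000212 ⇒ 20000000211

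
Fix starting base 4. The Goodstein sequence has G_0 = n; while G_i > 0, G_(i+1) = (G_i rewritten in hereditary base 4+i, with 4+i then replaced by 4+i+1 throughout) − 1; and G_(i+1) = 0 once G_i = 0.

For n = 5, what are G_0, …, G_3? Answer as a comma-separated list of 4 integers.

5, 5, 5, 4

G_0 = 5. HB_4(5) = 4 + 1. Bump = 6. G_1 = 5.
G_1 = 5. HB_5(5) = 5. Bump = 6. G_2 = 5.
G_2 = 5. HB_6(5) = 5. Bump = 5. G_3 = 4.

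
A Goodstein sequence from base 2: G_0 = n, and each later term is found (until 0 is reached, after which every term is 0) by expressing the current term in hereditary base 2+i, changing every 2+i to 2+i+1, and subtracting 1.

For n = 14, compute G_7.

G_0 = 14. HB_2(14) = 2^(2 + 1) + 2^2 + 2. Bump = 111. G_1 = 110.
G_1 = 110. HB_3(110) = 3^(3 + 1) + 3^3 + 2. Bump = 1282. G_2 = 1281.
G_2 = 1281. HB_4(1281) = 4^(4 + 1) + 4^4 + 1. Bump = 18751. G_3 = 18750.
G_3 = 18750. HB_5(18750) = 5^(5 + 1) + 5^5. Bump = 326592. G_4 = 326591.
G_4 = 326591. HB_6(326591) = 6^(6 + 1) + 5·6^5 + 5·6^4 + 5·6^3 + 5·6^2 + 5·6 + 5. Bump = 5862841. G_5 = 5862840.
G_5 = 5862840. HB_7(5862840) = 7^(7 + 1) + 5·7^5 + 5·7^4 + 5·7^3 + 5·7^2 + 5·7 + 4. Bump = 134404972. G_6 = 134404971.
G_6 = 134404971. HB_8(134404971) = 8^(8 + 1) + 5·8^5 + 5·8^4 + 5·8^3 + 5·8^2 + 5·8 + 3. Bump = 3487116549. G_7 = 3487116548.
G_7 = 3487116548. HB_9(3487116548) = 9^(9 + 1) + 5·9^5 + 5·9^4 + 5·9^3 + 5·9^2 + 5·9 + 2. Bump = 100000555552. G_8 = 100000555551.

3487116548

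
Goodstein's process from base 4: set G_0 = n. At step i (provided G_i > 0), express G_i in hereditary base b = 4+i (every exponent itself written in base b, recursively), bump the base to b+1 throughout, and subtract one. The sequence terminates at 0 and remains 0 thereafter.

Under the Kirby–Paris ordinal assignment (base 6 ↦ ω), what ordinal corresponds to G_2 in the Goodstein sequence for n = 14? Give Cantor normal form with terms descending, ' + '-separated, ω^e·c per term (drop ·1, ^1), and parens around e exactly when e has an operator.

ω·3

i=0: 14 = 3·4 + 2 (b=4); 4→5: 3·5 + 2 = 17; 17−1 = 16
i=1: 16 = 3·5 + 1 (b=5); 5→6: 3·6 + 1 = 19; 19−1 = 18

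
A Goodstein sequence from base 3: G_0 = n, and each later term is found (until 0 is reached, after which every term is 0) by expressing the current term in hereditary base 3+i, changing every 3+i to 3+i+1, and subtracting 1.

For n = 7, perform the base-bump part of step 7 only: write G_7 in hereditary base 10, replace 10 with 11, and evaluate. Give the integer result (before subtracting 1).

base 3: 7 = 2·3 + 1; at 4: 2·4 + 1 = 9; next = 8
base 4: 8 = 2·4; at 5: 2·5 = 10; next = 9
base 5: 9 = 5 + 4; at 6: 6 + 4 = 10; next = 9
base 6: 9 = 6 + 3; at 7: 7 + 3 = 10; next = 9
base 7: 9 = 7 + 2; at 8: 8 + 2 = 10; next = 9
base 8: 9 = 8 + 1; at 9: 9 + 1 = 10; next = 9
base 9: 9 = 9; at 10: 10 = 10; next = 9

9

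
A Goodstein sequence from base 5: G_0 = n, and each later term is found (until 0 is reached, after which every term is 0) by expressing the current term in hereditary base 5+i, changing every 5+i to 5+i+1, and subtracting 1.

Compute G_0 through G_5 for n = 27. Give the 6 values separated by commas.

27, 37, 49, 63, 69, 75

G_0=27  [base 5] 5^2 + 2  →[5↦6]→  6^2 + 2 = 38  −1 ⇒ G_1=37
G_1=37  [base 6] 6^2 + 1  →[6↦7]→  7^2 + 1 = 50  −1 ⇒ G_2=49
G_2=49  [base 7] 7^2  →[7↦8]→  8^2 = 64  −1 ⇒ G_3=63
G_3=63  [base 8] 7·8 + 7  →[8↦9]→  7·9 + 7 = 70  −1 ⇒ G_4=69
G_4=69  [base 9] 7·9 + 6  →[9↦10]→  7·10 + 6 = 76  −1 ⇒ G_5=75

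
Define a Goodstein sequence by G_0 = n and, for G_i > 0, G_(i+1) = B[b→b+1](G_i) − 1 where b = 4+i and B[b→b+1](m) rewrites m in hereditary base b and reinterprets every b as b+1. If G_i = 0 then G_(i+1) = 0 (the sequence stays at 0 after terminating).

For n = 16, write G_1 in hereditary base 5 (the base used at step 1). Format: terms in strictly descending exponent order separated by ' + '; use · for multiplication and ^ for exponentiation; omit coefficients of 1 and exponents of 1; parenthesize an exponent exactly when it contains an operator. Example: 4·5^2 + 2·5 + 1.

i=0: 16 = 4^2 (b=4); 4→5: 5^2 = 25; 25−1 = 24
i=1: 24 = 4·5 + 4 (b=5); 5→6: 4·6 + 4 = 28; 28−1 = 27

4·5 + 4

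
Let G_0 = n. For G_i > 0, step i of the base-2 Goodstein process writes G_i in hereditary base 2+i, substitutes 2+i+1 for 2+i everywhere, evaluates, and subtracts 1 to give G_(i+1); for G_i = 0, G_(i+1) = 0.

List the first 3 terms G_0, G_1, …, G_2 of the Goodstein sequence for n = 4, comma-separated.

4, 26, 41

base 2: 4 = 2^2; at 3: 3^3 = 27; next = 26
base 3: 26 = 2·3^2 + 2·3 + 2; at 4: 2·4^2 + 2·4 + 2 = 42; next = 41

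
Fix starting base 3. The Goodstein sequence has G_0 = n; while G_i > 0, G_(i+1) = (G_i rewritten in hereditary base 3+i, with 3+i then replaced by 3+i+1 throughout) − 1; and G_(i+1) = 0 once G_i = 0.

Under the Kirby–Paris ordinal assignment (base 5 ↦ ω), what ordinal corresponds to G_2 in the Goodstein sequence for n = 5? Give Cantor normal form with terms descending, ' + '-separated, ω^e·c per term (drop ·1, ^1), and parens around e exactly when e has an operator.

base 3: 5 = 3 + 2; at 4: 4 + 2 = 6; next = 5
base 4: 5 = 4 + 1; at 5: 5 + 1 = 6; next = 5
base 5: 5 = 5; at 6: 6 = 6; next = 5

ω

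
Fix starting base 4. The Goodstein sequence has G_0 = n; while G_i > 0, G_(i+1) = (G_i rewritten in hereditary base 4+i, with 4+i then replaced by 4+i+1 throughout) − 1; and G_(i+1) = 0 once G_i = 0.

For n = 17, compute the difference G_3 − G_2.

4

17 —HB4→ 4^2 + 1 —bump→ 5^2 + 1 = 26 —(−1)→ 25
25 —HB5→ 5^2 —bump→ 6^2 = 36 —(−1)→ 35
35 —HB6→ 5·6 + 5 —bump→ 5·7 + 5 = 40 —(−1)→ 39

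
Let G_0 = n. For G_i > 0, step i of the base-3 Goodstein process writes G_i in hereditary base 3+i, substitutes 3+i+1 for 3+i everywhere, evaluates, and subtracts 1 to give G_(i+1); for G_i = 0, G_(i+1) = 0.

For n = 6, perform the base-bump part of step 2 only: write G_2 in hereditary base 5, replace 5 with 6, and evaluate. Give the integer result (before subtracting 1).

8

base 3: 6 = 2·3; at 4: 2·4 = 8; next = 7
base 4: 7 = 4 + 3; at 5: 5 + 3 = 8; next = 7
base 5: 7 = 5 + 2; at 6: 6 + 2 = 8; next = 7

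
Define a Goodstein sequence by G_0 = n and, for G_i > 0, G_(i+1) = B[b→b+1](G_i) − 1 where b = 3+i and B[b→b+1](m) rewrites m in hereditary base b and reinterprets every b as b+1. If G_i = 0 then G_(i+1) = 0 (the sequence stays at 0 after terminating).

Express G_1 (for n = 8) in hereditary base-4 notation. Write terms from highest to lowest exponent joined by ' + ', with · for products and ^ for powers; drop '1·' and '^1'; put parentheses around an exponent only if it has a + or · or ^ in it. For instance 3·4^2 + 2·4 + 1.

G_0=8  [base 3] 2·3 + 2  →[3↦4]→  2·4 + 2 = 10  −1 ⇒ G_1=9
G_1=9  [base 4] 2·4 + 1  →[4↦5]→  2·5 + 1 = 11  −1 ⇒ G_2=10

2·4 + 1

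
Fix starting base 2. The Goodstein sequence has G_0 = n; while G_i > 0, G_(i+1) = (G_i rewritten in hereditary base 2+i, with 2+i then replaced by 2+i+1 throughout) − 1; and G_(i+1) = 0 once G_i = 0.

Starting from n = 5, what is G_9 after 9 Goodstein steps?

4382

5 —HB2→ 2^2 + 1 —bump→ 3^3 + 1 = 28 —(−1)→ 27
27 —HB3→ 3^3 —bump→ 4^4 = 256 —(−1)→ 255
255 —HB4→ 3·4^3 + 3·4^2 + 3·4 + 3 —bump→ 3·5^3 + 3·5^2 + 3·5 + 3 = 468 —(−1)→ 467
467 —HB5→ 3·5^3 + 3·5^2 + 3·5 + 2 —bump→ 3·6^3 + 3·6^2 + 3·6 + 2 = 776 —(−1)→ 775
775 —HB6→ 3·6^3 + 3·6^2 + 3·6 + 1 —bump→ 3·7^3 + 3·7^2 + 3·7 + 1 = 1198 —(−1)→ 1197
1197 —HB7→ 3·7^3 + 3·7^2 + 3·7 —bump→ 3·8^3 + 3·8^2 + 3·8 = 1752 —(−1)→ 1751
1751 —HB8→ 3·8^3 + 3·8^2 + 2·8 + 7 —bump→ 3·9^3 + 3·9^2 + 2·9 + 7 = 2455 —(−1)→ 2454
2454 —HB9→ 3·9^3 + 3·9^2 + 2·9 + 6 —bump→ 3·10^3 + 3·10^2 + 2·10 + 6 = 3326 —(−1)→ 3325
3325 —HB10→ 3·10^3 + 3·10^2 + 2·10 + 5 —bump→ 3·11^3 + 3·11^2 + 2·11 + 5 = 4383 —(−1)→ 4382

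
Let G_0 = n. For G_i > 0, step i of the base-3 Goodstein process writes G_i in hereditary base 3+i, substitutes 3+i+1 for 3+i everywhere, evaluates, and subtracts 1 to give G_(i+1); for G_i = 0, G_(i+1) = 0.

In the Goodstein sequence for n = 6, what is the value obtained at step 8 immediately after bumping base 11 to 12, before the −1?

4

6 —HB3→ 2·3 —bump→ 2·4 = 8 —(−1)→ 7
7 —HB4→ 4 + 3 —bump→ 5 + 3 = 8 —(−1)→ 7
7 —HB5→ 5 + 2 —bump→ 6 + 2 = 8 —(−1)→ 7
7 —HB6→ 6 + 1 —bump→ 7 + 1 = 8 —(−1)→ 7
7 —HB7→ 7 —bump→ 8 = 8 —(−1)→ 7
7 —HB8→ 7 —bump→ 7 = 7 —(−1)→ 6
6 —HB9→ 6 —bump→ 6 = 6 —(−1)→ 5
5 —HB10→ 5 —bump→ 5 = 5 —(−1)→ 4
4 —HB11→ 4 —bump→ 4 = 4 —(−1)→ 3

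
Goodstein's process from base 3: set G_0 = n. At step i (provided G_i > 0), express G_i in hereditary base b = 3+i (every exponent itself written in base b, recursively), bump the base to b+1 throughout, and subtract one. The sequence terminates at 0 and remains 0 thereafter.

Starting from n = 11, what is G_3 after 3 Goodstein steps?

35

11 —HB3→ 3^2 + 2 —bump→ 4^2 + 2 = 18 —(−1)→ 17
17 —HB4→ 4^2 + 1 —bump→ 5^2 + 1 = 26 —(−1)→ 25
25 —HB5→ 5^2 —bump→ 6^2 = 36 —(−1)→ 35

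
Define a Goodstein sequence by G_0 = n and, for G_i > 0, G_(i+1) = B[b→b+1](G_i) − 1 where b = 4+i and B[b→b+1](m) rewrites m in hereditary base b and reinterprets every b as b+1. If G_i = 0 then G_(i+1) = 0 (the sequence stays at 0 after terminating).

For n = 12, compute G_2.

step 0: 12 = 3·4; sub 5 for 4: 3·5; = 15; G_1 = 15−1 = 14
step 1: 14 = 2·5 + 4; sub 6 for 5: 2·6 + 4; = 16; G_2 = 16−1 = 15
step 2: 15 = 2·6 + 3; sub 7 for 6: 2·7 + 3; = 17; G_3 = 17−1 = 16

15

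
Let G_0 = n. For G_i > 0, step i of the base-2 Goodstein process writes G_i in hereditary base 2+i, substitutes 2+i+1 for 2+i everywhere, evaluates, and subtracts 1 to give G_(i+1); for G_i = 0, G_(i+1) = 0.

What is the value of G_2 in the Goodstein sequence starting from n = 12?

step 0: 12 = 2^(2 + 1) + 2^2; sub 3 for 2: 3^(3 + 1) + 3^3; = 108; G_1 = 108−1 = 107
step 1: 107 = 3^(3 + 1) + 2·3^2 + 2·3 + 2; sub 4 for 3: 4^(4 + 1) + 2·4^2 + 2·4 + 2; = 1066; G_2 = 1066−1 = 1065
step 2: 1065 = 4^(4 + 1) + 2·4^2 + 2·4 + 1; sub 5 for 4: 5^(5 + 1) + 2·5^2 + 2·5 + 1; = 15686; G_3 = 15686−1 = 15685

1065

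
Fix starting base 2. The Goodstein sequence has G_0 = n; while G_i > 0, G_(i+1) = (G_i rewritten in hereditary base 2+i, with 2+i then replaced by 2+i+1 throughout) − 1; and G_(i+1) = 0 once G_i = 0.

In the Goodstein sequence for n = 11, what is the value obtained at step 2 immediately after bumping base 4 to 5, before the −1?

(0) 11|_2 = 2^(2 + 1) + 2 + 1 ↦ 3^(3 + 1) + 3 + 1|_3 = 85 ⇒ 84
(1) 84|_3 = 3^(3 + 1) + 3 ↦ 4^(4 + 1) + 4|_4 = 1028 ⇒ 1027
(2) 1027|_4 = 4^(4 + 1) + 3 ↦ 5^(5 + 1) + 3|_5 = 15628 ⇒ 15627

15628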